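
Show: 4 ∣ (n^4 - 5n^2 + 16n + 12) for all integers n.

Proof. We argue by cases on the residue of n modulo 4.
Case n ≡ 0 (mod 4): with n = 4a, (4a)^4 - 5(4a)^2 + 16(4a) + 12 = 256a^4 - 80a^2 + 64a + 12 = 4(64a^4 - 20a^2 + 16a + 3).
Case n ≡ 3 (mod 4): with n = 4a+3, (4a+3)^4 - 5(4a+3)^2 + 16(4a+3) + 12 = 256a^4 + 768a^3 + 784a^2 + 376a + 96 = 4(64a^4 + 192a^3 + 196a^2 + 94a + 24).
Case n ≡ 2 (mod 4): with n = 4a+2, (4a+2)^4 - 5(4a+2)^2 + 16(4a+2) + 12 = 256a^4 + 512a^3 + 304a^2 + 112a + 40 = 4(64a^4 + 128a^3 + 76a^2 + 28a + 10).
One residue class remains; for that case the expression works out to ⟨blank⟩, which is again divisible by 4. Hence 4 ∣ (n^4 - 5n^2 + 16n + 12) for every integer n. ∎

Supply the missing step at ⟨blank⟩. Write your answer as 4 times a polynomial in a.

4(64a^4 + 64a^3 + 4a^2 + 10a + 6)

Only n ≡ 1 (mod 4) is unaccounted for. Put n = 4a+1:
(4a+1)^4 - 5(4a+1)^2 + 16(4a+1) + 12 expands to 256a^4 + 256a^3 + 16a^2 + 40a + 24,
and factoring out 4 leaves 4(64a^4 + 64a^3 + 4a^2 + 10a + 6).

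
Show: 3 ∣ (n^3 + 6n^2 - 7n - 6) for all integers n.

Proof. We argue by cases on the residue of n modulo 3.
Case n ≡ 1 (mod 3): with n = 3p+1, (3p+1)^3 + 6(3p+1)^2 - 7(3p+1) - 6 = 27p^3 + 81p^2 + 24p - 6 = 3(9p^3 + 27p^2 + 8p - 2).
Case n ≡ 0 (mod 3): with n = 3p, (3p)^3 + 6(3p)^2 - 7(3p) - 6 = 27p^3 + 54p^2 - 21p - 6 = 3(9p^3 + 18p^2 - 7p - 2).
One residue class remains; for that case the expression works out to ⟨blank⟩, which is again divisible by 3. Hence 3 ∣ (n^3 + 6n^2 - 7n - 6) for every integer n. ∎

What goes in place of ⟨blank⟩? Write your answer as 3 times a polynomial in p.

3(9p^3 + 36p^2 + 29p + 4)

Only n ≡ 2 (mod 3) is unaccounted for. Put n = 3p+2:
(3p+2)^3 + 6(3p+2)^2 - 7(3p+2) - 6 expands to 27p^3 + 108p^2 + 87p + 12,
and factoring out 3 leaves 3(9p^3 + 36p^2 + 29p + 4).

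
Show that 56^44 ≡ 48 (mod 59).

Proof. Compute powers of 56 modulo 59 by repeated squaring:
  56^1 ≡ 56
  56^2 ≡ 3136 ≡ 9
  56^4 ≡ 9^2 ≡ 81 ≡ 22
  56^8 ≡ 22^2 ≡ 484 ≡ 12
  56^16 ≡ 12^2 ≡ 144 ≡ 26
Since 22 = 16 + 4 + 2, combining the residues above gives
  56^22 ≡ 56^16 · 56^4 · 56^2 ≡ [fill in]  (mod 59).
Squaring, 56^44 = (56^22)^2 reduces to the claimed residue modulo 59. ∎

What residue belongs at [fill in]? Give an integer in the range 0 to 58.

Multiply the listed residues: 26 · 22 · 9 = 572 → 5148.
Reducing modulo 59: 5148 = 87·59 + 15, so 56^22 ≡ 15.

15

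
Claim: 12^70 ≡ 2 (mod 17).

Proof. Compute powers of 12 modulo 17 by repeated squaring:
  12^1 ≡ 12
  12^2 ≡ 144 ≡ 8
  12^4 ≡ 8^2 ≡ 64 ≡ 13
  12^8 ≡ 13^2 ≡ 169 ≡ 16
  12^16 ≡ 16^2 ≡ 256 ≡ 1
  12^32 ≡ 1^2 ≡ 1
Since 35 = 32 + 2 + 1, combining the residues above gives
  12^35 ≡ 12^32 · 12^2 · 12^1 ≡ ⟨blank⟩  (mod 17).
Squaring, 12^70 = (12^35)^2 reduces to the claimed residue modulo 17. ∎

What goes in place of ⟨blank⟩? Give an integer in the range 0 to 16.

12^32 · 12^2 · 12^1 ≡ 1 · 8 · 12 = 96.
96 mod 17 = 11, so 12^35 ≡ 11 (mod 17).

11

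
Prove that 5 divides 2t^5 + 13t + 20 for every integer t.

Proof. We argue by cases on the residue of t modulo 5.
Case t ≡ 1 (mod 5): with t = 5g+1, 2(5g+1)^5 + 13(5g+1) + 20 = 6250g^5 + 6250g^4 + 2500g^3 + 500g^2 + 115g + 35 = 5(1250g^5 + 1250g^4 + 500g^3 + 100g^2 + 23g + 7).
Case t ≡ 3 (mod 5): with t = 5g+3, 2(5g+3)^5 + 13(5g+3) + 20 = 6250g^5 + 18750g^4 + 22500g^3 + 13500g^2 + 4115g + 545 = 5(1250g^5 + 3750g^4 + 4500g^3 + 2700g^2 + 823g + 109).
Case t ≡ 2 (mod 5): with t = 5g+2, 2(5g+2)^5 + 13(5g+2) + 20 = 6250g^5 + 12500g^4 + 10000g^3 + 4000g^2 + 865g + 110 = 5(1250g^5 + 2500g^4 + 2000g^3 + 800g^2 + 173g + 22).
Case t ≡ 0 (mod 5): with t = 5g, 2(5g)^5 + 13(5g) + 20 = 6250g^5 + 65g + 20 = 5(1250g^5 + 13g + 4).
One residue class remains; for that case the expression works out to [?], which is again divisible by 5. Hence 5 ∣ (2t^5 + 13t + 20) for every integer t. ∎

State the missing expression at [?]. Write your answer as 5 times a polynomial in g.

Only t ≡ 4 (mod 5) is unaccounted for. Put t = 5g+4:
2(5g+4)^5 + 13(5g+4) + 20 expands to 6250g^5 + 25000g^4 + 40000g^3 + 32000g^2 + 12865g + 2120,
and factoring out 5 leaves 5(1250g^5 + 5000g^4 + 8000g^3 + 6400g^2 + 2573g + 424).

5(1250g^5 + 5000g^4 + 8000g^3 + 6400g^2 + 2573g + 424)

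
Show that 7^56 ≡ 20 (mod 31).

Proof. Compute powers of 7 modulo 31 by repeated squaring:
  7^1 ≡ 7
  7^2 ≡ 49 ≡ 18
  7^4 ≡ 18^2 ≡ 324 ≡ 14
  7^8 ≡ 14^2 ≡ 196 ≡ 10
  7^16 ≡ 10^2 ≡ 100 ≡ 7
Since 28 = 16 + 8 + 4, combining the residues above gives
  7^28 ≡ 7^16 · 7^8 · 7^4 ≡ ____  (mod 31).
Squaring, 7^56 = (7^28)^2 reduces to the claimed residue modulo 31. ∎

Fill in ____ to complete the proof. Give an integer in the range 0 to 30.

7^16 · 7^8 · 7^4 ≡ 7 · 10 · 14 = 980.
980 mod 31 = 19, so 7^28 ≡ 19 (mod 31).

19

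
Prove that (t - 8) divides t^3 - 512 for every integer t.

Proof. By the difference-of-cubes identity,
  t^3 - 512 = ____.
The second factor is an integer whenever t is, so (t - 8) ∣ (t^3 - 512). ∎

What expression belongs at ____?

Polynomial division of t^3 - 512 by t - 8 leaves remainder 0 and quotient t^2 + 8t + 64.
Hence t^3 - 512 = (t - 8)(t^2 + 8t + 64).

(t - 8)(t^2 + 8t + 64)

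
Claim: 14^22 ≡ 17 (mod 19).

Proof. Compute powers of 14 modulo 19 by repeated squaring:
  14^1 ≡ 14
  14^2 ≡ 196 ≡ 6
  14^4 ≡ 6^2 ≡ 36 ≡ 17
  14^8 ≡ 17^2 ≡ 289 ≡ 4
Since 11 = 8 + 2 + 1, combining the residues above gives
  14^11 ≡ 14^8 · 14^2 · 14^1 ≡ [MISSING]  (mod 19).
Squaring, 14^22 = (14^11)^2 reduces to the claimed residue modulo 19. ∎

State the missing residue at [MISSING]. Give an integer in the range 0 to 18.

Multiply the listed residues: 4 · 6 · 14 = 24 → 336.
Reducing modulo 19: 336 = 17·19 + 13, so 14^11 ≡ 13.

13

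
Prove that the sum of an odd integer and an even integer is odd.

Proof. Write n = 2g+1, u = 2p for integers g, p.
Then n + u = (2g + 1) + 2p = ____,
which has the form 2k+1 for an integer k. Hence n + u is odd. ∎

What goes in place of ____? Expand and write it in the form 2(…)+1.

Expanding: (2g + 1) + 2p = 2g + 2p + 1.
Every term except the constant is even, so this is 2(g + p) + 1,
and g + p ∈ ℤ gives the required form.

2(g + p) + 1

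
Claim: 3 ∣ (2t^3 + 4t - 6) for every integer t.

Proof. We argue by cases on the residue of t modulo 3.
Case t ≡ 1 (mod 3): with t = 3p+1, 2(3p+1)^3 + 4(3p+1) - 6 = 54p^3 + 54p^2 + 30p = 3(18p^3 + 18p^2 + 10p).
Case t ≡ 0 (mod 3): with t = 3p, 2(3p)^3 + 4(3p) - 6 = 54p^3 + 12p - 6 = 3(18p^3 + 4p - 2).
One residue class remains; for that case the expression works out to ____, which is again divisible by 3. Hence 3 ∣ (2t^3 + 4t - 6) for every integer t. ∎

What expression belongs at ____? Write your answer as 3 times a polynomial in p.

3(18p^3 + 36p^2 + 28p + 6)

Only t ≡ 2 (mod 3) is unaccounted for. Put t = 3p+2:
2(3p+2)^3 + 4(3p+2) - 6 expands to 54p^3 + 108p^2 + 84p + 18,
and factoring out 3 leaves 3(18p^3 + 36p^2 + 28p + 6).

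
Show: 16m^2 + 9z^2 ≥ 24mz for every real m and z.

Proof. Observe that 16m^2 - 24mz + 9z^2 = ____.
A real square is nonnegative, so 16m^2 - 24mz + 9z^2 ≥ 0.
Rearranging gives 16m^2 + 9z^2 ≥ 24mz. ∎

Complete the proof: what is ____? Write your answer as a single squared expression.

(4m - 3z)^2

The leading and trailing coefficients are 4^2 and 3^2, and 24 = 2·4·3, so the trinomial is (4m - 3z)^2.
Hence 16m^2 - 24mz + 9z^2 ≥ 0.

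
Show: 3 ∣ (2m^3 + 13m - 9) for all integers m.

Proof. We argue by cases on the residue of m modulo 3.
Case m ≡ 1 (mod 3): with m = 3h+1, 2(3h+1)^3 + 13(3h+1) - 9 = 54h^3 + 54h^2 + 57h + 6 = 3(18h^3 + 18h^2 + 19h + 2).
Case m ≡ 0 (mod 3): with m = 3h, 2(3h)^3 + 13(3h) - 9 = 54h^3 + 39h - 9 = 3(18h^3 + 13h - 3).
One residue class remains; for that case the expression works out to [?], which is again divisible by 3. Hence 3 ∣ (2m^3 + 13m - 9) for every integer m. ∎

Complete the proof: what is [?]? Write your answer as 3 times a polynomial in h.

Only m ≡ 2 (mod 3) is unaccounted for. Put m = 3h+2:
2(3h+2)^3 + 13(3h+2) - 9 expands to 54h^3 + 108h^2 + 111h + 33,
and factoring out 3 leaves 3(18h^3 + 36h^2 + 37h + 11).

3(18h^3 + 36h^2 + 37h + 11)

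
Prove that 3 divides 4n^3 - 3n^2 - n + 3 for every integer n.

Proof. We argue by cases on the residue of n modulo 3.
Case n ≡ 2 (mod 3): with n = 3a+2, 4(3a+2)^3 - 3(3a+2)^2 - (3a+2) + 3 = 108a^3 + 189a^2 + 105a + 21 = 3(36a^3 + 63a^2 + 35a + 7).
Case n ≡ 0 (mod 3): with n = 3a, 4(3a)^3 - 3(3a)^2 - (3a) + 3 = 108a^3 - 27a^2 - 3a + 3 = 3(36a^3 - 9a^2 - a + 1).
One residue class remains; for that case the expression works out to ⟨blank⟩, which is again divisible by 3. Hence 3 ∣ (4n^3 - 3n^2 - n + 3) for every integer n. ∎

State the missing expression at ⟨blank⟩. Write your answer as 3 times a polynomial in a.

The residues treated are {2, 0}, so the missing case is n ≡ 1 (mod 3); write n = 3a+1.
Then 4(3a+1)^3 - 3(3a+1)^2 - (3a+1) + 3 = 108a^3 + 81a^2 + 15a + 3 = 3(36a^3 + 27a^2 + 5a + 1).

3(36a^3 + 27a^2 + 5a + 1)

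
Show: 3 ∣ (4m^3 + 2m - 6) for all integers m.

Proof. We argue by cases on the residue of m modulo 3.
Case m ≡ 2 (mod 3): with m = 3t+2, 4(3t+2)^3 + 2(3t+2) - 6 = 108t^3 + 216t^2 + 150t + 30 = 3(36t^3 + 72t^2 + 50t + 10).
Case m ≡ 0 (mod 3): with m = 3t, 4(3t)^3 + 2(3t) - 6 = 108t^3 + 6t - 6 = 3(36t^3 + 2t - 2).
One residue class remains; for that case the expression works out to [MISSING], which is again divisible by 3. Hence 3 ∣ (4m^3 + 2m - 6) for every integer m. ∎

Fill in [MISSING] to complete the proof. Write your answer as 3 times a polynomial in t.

3(36t^3 + 36t^2 + 14t)

The residues treated are {2, 0}, so the missing case is m ≡ 1 (mod 3); write m = 3t+1.
Then 4(3t+1)^3 + 2(3t+1) - 6 = 108t^3 + 108t^2 + 42t = 3(36t^3 + 36t^2 + 14t).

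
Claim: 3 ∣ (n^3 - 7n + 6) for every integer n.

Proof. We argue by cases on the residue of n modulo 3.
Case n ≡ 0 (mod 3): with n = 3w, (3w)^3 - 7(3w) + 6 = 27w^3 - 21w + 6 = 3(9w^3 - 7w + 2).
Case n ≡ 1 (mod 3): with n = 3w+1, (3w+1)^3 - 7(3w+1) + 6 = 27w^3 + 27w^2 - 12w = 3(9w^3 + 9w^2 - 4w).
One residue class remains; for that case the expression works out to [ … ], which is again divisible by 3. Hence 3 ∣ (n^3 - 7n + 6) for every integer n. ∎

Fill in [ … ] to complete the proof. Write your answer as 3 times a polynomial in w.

Only n ≡ 2 (mod 3) is unaccounted for. Put n = 3w+2:
(3w+2)^3 - 7(3w+2) + 6 expands to 27w^3 + 54w^2 + 15w,
and factoring out 3 leaves 3(9w^3 + 18w^2 + 5w).

3(9w^3 + 18w^2 + 5w)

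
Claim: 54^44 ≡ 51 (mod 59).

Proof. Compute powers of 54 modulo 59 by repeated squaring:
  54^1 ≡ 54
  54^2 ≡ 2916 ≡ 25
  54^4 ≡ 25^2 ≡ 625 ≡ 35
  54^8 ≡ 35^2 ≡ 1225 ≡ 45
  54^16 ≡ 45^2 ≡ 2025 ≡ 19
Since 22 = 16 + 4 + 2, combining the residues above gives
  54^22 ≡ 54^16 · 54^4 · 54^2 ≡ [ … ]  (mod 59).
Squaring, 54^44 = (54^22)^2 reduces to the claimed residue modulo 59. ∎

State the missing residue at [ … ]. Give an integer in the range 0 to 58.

46

Multiply the listed residues: 19 · 35 · 25 = 665 → 16625.
Reducing modulo 59: 16625 = 281·59 + 46, so 54^22 ≡ 46.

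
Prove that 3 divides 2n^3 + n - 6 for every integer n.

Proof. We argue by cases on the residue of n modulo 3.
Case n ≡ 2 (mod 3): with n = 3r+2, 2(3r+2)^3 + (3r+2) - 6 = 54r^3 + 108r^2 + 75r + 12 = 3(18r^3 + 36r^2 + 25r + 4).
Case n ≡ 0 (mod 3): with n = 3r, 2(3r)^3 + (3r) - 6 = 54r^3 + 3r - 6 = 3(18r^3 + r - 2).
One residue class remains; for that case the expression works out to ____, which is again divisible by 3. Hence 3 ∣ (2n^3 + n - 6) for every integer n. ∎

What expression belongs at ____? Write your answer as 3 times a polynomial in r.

3(18r^3 + 18r^2 + 7r - 1)

The residues treated are {2, 0}, so the missing case is n ≡ 1 (mod 3); write n = 3r+1.
Then 2(3r+1)^3 + (3r+1) - 6 = 54r^3 + 54r^2 + 21r - 3 = 3(18r^3 + 18r^2 + 7r - 1).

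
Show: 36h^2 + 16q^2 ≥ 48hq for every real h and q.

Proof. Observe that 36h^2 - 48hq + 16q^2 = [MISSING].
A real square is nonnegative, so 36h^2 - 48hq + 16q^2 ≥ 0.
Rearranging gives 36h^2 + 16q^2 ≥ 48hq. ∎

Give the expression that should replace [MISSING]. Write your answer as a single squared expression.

(6h - 4q)^2

36h^2 - 48hq + 16q^2 is a perfect-square trinomial: the outer terms are (6h)^2 and (4q)^2, and the cross term is -2·6h·4q.
So 36h^2 - 48hq + 16q^2 = (6h - 4q)^2 ≥ 0.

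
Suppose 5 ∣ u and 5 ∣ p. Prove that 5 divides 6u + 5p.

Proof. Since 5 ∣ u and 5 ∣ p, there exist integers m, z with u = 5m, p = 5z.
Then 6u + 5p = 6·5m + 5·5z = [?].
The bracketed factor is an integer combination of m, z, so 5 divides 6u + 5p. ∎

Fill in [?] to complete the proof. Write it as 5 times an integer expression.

Pull the common 5 out of every term: 6·5m + 5·5z = 5(6m + 5z).
6m + 5z is an integer, which exhibits the divisibility.

5(6m + 5z)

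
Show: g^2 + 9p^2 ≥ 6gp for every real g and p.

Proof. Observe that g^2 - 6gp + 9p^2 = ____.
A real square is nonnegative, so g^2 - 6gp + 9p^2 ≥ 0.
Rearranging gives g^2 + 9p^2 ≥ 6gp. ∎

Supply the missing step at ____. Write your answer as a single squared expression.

The leading and trailing coefficients are 1^2 and 3^2, and 6 = 2·1·3, so the trinomial is (g - 3p)^2.
Hence g^2 - 6gp + 9p^2 ≥ 0.

(g - 3p)^2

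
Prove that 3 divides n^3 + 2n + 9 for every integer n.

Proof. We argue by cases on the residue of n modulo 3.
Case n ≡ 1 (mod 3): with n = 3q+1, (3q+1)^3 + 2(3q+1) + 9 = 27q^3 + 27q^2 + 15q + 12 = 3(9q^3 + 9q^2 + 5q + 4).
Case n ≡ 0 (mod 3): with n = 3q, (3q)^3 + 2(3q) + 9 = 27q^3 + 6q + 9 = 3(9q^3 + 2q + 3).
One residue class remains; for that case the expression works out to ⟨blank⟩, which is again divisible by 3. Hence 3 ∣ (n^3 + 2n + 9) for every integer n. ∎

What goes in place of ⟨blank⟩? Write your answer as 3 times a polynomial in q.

Only n ≡ 2 (mod 3) is unaccounted for. Put n = 3q+2:
(3q+2)^3 + 2(3q+2) + 9 expands to 27q^3 + 54q^2 + 42q + 21,
and factoring out 3 leaves 3(9q^3 + 18q^2 + 14q + 7).

3(9q^3 + 18q^2 + 14q + 7)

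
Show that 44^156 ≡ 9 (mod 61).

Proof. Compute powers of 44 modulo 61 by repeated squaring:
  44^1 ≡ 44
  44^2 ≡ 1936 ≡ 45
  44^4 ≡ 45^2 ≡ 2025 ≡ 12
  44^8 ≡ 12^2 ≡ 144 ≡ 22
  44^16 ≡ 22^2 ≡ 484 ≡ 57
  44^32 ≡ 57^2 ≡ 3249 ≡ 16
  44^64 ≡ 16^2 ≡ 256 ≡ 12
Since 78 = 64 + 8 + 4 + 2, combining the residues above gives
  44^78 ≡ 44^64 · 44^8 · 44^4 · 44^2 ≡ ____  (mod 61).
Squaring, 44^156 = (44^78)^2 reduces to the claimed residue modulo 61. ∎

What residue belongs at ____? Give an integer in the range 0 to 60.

3

Multiply the listed residues: 12 · 22 · 12 · 45 = 264 → 3168 → 142560.
Reducing modulo 61: 142560 = 2337·61 + 3, so 44^78 ≡ 3.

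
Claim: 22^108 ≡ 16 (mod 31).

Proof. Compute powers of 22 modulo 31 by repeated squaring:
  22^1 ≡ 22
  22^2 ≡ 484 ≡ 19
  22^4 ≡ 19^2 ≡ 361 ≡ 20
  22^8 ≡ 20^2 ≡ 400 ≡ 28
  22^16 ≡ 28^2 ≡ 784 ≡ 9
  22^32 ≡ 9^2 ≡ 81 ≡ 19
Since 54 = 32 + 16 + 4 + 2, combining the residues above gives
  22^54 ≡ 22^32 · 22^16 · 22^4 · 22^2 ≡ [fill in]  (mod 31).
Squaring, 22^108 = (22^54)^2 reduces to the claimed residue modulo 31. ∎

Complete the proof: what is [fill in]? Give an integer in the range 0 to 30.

22^32 · 22^16 · 22^4 · 22^2 ≡ 19 · 9 · 20 · 19 = 64980.
64980 mod 31 = 4, so 22^54 ≡ 4 (mod 31).

4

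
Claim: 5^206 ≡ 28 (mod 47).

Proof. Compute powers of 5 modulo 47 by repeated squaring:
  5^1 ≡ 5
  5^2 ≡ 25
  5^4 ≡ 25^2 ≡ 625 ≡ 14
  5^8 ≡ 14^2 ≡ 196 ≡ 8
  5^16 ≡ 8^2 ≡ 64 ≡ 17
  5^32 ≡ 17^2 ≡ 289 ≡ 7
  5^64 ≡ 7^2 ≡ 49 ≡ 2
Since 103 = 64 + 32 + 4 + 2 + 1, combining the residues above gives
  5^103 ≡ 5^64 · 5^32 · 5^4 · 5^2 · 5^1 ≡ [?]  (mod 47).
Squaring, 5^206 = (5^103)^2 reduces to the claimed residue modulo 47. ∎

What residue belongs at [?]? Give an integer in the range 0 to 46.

5^64 · 5^32 · 5^4 · 5^2 · 5^1 ≡ 2 · 7 · 14 · 25 · 5 = 24500.
24500 mod 47 = 13, so 5^103 ≡ 13 (mod 47).

13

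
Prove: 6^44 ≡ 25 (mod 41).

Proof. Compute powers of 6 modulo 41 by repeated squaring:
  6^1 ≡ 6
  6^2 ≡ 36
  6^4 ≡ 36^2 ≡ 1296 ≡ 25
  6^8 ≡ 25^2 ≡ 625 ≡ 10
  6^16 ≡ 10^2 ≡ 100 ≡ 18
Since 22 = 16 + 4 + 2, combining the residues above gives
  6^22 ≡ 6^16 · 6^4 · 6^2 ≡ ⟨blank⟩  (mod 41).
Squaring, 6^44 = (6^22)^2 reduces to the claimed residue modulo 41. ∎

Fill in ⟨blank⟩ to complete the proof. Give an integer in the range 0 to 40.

5

Multiply the listed residues: 18 · 25 · 36 = 450 → 16200.
Reducing modulo 41: 16200 = 395·41 + 5, so 6^22 ≡ 5.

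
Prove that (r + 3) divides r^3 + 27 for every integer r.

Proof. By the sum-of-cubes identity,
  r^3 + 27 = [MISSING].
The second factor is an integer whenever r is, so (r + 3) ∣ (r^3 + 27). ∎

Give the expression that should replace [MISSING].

(r + 3)(r^2 - 3r + 9)

Polynomial division of r^3 + 27 by r + 3 leaves remainder 0 and quotient r^2 - 3r + 9.
Hence r^3 + 27 = (r + 3)(r^2 - 3r + 9).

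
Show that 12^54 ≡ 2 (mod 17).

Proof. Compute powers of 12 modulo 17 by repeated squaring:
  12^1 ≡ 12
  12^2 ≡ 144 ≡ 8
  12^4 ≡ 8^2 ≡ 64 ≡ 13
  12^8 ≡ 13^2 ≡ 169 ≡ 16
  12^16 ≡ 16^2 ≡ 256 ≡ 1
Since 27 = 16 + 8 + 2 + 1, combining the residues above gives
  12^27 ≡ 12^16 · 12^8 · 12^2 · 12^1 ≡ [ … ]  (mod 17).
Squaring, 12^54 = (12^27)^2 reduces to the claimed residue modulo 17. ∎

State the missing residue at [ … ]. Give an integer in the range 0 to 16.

Multiply the listed residues: 1 · 16 · 8 · 12 = 16 → 128 → 1536.
Reducing modulo 17: 1536 = 90·17 + 6, so 12^27 ≡ 6.

6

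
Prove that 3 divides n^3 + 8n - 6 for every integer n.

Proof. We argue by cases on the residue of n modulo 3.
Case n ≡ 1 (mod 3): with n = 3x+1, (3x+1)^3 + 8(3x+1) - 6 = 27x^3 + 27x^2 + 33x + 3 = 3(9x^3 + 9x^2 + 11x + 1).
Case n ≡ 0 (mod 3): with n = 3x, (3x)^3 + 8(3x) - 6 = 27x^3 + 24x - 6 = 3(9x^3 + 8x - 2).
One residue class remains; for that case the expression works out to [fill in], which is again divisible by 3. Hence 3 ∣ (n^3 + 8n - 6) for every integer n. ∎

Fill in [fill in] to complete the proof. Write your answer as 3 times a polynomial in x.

The residues treated are {1, 0}, so the missing case is n ≡ 2 (mod 3); write n = 3x+2.
Then (3x+2)^3 + 8(3x+2) - 6 = 27x^3 + 54x^2 + 60x + 18 = 3(9x^3 + 18x^2 + 20x + 6).

3(9x^3 + 18x^2 + 20x + 6)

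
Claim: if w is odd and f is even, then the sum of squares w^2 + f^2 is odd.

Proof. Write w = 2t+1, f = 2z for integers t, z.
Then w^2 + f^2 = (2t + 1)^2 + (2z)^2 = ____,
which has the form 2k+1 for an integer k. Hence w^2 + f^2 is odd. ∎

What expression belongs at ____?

Expanding: (2t + 1)^2 + (2z)^2 = 4t^2 + 4t + 4z^2 + 1.
Every term except the constant is even, so this is 2(2t^2 + 2t + 2z^2) + 1,
and 2t^2 + 2t + 2z^2 ∈ ℤ gives the required form.

2(2t^2 + 2t + 2z^2) + 1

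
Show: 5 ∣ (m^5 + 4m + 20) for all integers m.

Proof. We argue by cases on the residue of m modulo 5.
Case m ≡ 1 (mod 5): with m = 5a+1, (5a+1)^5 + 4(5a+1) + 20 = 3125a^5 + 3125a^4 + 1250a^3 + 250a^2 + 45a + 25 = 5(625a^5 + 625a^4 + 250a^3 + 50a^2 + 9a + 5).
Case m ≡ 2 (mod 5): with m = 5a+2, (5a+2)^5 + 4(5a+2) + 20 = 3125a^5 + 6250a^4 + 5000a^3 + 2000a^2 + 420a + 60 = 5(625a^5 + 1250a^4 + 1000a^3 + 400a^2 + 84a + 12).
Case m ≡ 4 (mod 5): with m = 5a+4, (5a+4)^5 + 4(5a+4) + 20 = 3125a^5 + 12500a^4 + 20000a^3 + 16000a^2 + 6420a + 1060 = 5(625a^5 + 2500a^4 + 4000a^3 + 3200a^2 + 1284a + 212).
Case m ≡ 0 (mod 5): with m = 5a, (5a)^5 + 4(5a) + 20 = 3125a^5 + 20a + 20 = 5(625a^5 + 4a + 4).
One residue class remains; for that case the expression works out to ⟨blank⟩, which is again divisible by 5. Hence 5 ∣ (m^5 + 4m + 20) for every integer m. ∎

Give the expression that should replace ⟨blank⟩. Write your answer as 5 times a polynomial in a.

Only m ≡ 3 (mod 5) is unaccounted for. Put m = 5a+3:
(5a+3)^5 + 4(5a+3) + 20 expands to 3125a^5 + 9375a^4 + 11250a^3 + 6750a^2 + 2045a + 275,
and factoring out 5 leaves 5(625a^5 + 1875a^4 + 2250a^3 + 1350a^2 + 409a + 55).

5(625a^5 + 1875a^4 + 2250a^3 + 1350a^2 + 409a + 55)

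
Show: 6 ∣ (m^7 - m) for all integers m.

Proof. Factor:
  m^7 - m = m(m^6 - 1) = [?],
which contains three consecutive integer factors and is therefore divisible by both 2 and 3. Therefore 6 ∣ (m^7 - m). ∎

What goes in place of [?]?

m^6 - 1 = (m^2 - 1)(m^4 + m^2 + 1), and m^2 - 1 = (m-1)(m+1).
So m(m^6 - 1) = (m - 1)m(m + 1)(m^4 + m^2 + 1).

(m - 1)m(m + 1)(m^4 + m^2 + 1)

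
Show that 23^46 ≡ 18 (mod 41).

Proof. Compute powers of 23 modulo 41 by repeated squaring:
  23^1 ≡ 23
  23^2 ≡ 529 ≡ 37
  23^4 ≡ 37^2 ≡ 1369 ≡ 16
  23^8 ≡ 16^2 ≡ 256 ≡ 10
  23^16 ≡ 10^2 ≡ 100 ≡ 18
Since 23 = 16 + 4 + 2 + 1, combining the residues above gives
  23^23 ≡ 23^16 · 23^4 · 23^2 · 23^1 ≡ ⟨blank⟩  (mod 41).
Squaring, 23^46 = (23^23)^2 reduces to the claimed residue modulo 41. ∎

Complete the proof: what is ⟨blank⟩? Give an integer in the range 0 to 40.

23^16 · 23^4 · 23^2 · 23^1 ≡ 18 · 16 · 37 · 23 = 245088.
245088 mod 41 = 31, so 23^23 ≡ 31 (mod 41).

31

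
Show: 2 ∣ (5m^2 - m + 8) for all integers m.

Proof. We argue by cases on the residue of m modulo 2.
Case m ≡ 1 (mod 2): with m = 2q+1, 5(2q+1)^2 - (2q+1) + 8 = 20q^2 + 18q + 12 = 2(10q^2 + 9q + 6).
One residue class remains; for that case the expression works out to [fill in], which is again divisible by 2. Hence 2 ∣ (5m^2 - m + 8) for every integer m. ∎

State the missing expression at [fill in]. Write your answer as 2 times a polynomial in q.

The residues treated are {1}, so the missing case is m ≡ 0 (mod 2); write m = 2q.
Then 5(2q)^2 - (2q) + 8 = 20q^2 - 2q + 8 = 2(10q^2 - q + 4).

2(10q^2 - q + 4)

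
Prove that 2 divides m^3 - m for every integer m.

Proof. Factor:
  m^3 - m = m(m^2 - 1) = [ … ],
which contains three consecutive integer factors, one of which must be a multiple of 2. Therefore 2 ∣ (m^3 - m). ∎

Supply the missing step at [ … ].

(m - 1)m(m + 1)

m(m^2 - 1) = m(m - 1)(m + 1) = (m - 1)m(m + 1).
These three factors are consecutive integers, so their product is divisible by 2.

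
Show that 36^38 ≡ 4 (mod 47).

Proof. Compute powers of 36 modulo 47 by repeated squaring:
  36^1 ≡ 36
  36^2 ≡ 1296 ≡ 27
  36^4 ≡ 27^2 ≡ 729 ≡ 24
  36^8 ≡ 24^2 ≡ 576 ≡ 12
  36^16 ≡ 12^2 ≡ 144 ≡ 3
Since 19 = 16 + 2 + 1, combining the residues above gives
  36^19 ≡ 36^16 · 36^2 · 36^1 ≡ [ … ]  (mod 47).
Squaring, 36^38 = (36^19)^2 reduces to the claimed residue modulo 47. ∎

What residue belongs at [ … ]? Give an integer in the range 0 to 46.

36^16 · 36^2 · 36^1 ≡ 3 · 27 · 36 = 2916.
2916 mod 47 = 2, so 36^19 ≡ 2 (mod 47).

2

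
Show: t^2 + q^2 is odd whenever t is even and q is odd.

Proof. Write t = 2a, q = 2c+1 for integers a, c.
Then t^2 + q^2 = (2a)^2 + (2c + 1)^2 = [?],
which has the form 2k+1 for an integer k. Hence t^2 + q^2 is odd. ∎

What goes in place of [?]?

(2a)^2 + (2c + 1)^2 = 4a^2 + 4c^2 + 4c + 1
= 2(2a^2 + 2c^2 + 2c) + 1.
Since 2a^2 + 2c^2 + 2c is an integer, the sum of squares is of the form 2k+1 for an integer k.

2(2a^2 + 2c^2 + 2c) + 1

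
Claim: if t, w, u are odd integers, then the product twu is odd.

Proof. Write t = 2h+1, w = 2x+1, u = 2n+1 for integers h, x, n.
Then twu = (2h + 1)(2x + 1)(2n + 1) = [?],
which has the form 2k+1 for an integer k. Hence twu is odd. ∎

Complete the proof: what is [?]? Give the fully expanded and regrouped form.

2(4hnx + 2hn + 2hx + h + 2nx + n + x) + 1

Expanding: (2h + 1)(2x + 1)(2n + 1) = 8hnx + 4hn + 4hx + 2h + 4nx + 2n + 2x + 1.
Every term except the constant is even, so this is 2(4hnx + 2hn + 2hx + h + 2nx + n + x) + 1,
and 4hnx + 2hn + 2hx + h + 2nx + n + x ∈ ℤ gives the required form.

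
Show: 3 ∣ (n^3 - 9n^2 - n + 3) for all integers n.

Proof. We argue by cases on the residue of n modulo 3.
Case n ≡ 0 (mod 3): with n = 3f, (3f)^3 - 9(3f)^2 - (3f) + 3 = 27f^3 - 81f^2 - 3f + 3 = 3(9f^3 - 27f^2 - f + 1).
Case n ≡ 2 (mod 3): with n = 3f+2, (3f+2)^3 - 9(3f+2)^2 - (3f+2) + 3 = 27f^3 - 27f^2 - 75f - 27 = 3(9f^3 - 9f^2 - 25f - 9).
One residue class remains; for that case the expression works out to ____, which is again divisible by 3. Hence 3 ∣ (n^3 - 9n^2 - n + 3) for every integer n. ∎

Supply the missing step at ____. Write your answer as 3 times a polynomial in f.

The residues treated are {0, 2}, so the missing case is n ≡ 1 (mod 3); write n = 3f+1.
Then (3f+1)^3 - 9(3f+1)^2 - (3f+1) + 3 = 27f^3 - 54f^2 - 48f - 6 = 3(9f^3 - 18f^2 - 16f - 2).

3(9f^3 - 18f^2 - 16f - 2)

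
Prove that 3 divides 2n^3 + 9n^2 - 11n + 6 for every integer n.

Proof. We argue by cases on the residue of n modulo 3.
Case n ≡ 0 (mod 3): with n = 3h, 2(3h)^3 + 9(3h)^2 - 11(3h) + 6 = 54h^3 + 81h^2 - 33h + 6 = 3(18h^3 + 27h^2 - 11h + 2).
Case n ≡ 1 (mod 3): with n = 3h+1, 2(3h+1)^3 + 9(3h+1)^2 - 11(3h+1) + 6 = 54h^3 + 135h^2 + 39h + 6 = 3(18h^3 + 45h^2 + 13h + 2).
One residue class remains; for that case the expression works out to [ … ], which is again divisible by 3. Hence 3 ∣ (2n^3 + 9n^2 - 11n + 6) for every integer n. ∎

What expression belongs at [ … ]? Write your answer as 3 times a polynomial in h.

Only n ≡ 2 (mod 3) is unaccounted for. Put n = 3h+2:
2(3h+2)^3 + 9(3h+2)^2 - 11(3h+2) + 6 expands to 54h^3 + 189h^2 + 147h + 36,
and factoring out 3 leaves 3(18h^3 + 63h^2 + 49h + 12).

3(18h^3 + 63h^2 + 49h + 12)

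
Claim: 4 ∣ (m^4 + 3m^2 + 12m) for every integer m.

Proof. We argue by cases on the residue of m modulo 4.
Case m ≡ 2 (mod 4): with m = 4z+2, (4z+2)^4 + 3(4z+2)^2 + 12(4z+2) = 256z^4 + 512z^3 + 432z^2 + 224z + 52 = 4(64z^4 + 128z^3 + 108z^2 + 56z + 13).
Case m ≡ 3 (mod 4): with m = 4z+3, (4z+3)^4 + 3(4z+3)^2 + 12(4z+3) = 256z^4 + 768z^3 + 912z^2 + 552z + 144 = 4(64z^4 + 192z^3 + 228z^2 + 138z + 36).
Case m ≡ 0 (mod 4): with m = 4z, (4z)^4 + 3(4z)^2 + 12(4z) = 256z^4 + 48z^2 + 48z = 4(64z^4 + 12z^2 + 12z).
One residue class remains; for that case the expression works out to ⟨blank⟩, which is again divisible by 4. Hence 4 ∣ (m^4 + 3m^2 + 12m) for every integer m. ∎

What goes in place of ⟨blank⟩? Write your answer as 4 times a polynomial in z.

The residues treated are {2, 3, 0}, so the missing case is m ≡ 1 (mod 4); write m = 4z+1.
Then (4z+1)^4 + 3(4z+1)^2 + 12(4z+1) = 256z^4 + 256z^3 + 144z^2 + 88z + 16 = 4(64z^4 + 64z^3 + 36z^2 + 22z + 4).

4(64z^4 + 64z^3 + 36z^2 + 22z + 4)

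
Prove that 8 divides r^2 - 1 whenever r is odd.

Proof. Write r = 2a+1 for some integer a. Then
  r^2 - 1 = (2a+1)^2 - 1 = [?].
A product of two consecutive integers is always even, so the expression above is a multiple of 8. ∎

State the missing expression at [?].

(2a+1)^2 - 1 = 4a^2 + 4a + 1 - 1 = 4a^2 + 4a = 4a(a+1).
Since a and a+1 are consecutive, a(a+1) is even, and 4·(even) is a multiple of 8.

4a(a + 1)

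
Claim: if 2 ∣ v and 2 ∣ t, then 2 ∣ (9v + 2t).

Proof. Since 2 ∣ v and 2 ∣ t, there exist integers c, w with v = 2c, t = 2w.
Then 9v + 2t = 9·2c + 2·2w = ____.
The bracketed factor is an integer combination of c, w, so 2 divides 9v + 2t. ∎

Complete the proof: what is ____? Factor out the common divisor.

2(9c + 2w)

Each term has a factor of 2: 9·2c + 2·2w = 2·(9c + 2w).
Since 9c + 2w is an integer, 2 ∣ (9v + 2t).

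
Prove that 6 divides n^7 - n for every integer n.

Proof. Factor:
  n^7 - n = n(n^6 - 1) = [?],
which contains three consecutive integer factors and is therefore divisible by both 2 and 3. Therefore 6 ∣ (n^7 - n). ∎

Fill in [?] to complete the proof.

n^6 - 1 = (n^2 - 1)(n^4 + n^2 + 1), and n^2 - 1 = (n-1)(n+1).
So n(n^6 - 1) = (n - 1)n(n + 1)(n^4 + n^2 + 1).

(n - 1)n(n + 1)(n^4 + n^2 + 1)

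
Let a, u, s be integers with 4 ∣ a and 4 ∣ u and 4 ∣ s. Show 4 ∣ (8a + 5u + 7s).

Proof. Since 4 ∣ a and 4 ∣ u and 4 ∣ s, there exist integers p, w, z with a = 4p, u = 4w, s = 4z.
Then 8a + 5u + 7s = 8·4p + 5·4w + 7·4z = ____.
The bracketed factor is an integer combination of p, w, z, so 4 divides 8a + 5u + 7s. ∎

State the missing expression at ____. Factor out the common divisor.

4(8p + 5w + 7z)

Pull the common 4 out of every term: 8·4p + 5·4w + 7·4z = 4(8p + 5w + 7z).
8p + 5w + 7z is an integer, which exhibits the divisibility.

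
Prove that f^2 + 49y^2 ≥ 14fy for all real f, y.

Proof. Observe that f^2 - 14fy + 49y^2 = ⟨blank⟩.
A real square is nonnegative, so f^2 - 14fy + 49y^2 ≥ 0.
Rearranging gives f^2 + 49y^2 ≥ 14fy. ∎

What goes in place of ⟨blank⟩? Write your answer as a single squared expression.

The leading and trailing coefficients are 1^2 and 7^2, and 14 = 2·1·7, so the trinomial is (f - 7y)^2.
Hence f^2 - 14fy + 49y^2 ≥ 0.

(f - 7y)^2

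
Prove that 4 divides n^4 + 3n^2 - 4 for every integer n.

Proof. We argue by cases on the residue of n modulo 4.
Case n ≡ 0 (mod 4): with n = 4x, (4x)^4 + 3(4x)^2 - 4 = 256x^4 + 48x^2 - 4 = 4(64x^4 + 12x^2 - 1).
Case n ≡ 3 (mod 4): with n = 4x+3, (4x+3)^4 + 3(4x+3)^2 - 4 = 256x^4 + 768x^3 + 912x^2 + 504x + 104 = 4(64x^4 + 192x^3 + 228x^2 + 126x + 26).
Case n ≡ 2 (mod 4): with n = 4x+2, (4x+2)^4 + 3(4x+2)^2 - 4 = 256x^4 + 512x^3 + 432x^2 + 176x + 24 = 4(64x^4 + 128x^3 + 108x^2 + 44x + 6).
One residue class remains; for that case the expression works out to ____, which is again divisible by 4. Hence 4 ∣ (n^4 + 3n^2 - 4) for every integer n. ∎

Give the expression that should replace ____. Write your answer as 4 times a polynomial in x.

Only n ≡ 1 (mod 4) is unaccounted for. Put n = 4x+1:
(4x+1)^4 + 3(4x+1)^2 - 4 expands to 256x^4 + 256x^3 + 144x^2 + 40x,
and factoring out 4 leaves 4(64x^4 + 64x^3 + 36x^2 + 10x).

4(64x^4 + 64x^3 + 36x^2 + 10x)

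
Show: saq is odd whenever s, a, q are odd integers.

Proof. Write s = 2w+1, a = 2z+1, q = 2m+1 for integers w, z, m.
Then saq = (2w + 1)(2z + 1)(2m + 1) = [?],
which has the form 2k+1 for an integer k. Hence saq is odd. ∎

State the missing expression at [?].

2(4mwz + 2mw + 2mz + m + 2wz + w + z) + 1

Expanding: (2w + 1)(2z + 1)(2m + 1) = 8mwz + 4mw + 4mz + 2m + 4wz + 2w + 2z + 1.
Every term except the constant is even, so this is 2(4mwz + 2mw + 2mz + m + 2wz + w + z) + 1,
and 4mwz + 2mw + 2mz + m + 2wz + w + z ∈ ℤ gives the required form.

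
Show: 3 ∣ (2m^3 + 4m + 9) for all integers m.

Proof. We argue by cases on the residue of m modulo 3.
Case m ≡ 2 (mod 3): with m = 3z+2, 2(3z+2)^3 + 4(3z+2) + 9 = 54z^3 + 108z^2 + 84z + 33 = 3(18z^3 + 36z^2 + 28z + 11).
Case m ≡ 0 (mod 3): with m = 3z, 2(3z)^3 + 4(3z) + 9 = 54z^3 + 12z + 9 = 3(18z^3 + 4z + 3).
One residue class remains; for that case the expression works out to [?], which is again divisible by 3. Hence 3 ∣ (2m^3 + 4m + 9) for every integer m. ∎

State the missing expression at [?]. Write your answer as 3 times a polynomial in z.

3(18z^3 + 18z^2 + 10z + 5)

The residues treated are {2, 0}, so the missing case is m ≡ 1 (mod 3); write m = 3z+1.
Then 2(3z+1)^3 + 4(3z+1) + 9 = 54z^3 + 54z^2 + 30z + 15 = 3(18z^3 + 18z^2 + 10z + 5).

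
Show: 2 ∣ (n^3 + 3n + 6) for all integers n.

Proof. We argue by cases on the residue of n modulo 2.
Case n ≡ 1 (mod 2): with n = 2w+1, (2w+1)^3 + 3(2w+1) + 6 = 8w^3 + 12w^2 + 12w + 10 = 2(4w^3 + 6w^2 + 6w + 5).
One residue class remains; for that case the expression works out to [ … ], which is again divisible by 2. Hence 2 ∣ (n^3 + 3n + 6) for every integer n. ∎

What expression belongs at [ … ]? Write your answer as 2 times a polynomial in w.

Only n ≡ 0 (mod 2) is unaccounted for. Put n = 2w:
(2w)^3 + 3(2w) + 6 expands to 8w^3 + 6w + 6,
and factoring out 2 leaves 2(4w^3 + 3w + 3).

2(4w^3 + 3w + 3)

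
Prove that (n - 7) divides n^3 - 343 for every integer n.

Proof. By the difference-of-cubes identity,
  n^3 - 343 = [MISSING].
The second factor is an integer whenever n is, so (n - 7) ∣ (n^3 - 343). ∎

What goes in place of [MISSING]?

(n - 7)(n^2 + 7n + 49)

a^3 - b^3 = (a - b)(a^2 + ab + b^2). With a = n, b = 7:
n^3 - 343 = (n - 7)(n^2 + 7n + 49).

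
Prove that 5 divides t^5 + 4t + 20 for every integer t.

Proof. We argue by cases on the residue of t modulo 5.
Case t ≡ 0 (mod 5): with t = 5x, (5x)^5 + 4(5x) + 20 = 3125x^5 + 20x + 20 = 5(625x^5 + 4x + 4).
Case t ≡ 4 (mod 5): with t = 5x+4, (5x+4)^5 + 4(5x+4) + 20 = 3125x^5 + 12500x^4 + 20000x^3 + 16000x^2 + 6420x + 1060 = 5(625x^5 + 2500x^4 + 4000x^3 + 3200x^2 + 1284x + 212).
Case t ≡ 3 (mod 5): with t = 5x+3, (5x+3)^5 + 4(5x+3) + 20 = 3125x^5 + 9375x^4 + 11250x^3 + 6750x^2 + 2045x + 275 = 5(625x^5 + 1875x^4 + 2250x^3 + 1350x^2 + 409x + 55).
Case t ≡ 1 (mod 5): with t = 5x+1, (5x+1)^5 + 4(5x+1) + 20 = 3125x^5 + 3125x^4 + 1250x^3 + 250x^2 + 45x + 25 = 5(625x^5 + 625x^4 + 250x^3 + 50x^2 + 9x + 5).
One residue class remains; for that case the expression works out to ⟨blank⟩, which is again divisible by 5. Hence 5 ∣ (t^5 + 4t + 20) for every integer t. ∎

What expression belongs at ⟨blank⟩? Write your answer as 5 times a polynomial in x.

5(625x^5 + 1250x^4 + 1000x^3 + 400x^2 + 84x + 12)

The residues treated are {0, 4, 3, 1}, so the missing case is t ≡ 2 (mod 5); write t = 5x+2.
Then (5x+2)^5 + 4(5x+2) + 20 = 3125x^5 + 6250x^4 + 5000x^3 + 2000x^2 + 420x + 60 = 5(625x^5 + 1250x^4 + 1000x^3 + 400x^2 + 84x + 12).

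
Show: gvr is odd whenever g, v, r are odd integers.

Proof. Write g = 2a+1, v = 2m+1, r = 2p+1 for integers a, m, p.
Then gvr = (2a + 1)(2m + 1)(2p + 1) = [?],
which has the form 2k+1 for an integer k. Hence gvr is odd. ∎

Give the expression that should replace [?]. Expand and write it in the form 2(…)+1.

2(4amp + 2am + 2ap + a + 2mp + m + p) + 1

(2a + 1)(2m + 1)(2p + 1) = 8amp + 4am + 4ap + 2a + 4mp + 2m + 2p + 1
= 2(4amp + 2am + 2ap + a + 2mp + m + p) + 1.
Since 4amp + 2am + 2ap + a + 2mp + m + p is an integer, the product is of the form 2k+1 for an integer k.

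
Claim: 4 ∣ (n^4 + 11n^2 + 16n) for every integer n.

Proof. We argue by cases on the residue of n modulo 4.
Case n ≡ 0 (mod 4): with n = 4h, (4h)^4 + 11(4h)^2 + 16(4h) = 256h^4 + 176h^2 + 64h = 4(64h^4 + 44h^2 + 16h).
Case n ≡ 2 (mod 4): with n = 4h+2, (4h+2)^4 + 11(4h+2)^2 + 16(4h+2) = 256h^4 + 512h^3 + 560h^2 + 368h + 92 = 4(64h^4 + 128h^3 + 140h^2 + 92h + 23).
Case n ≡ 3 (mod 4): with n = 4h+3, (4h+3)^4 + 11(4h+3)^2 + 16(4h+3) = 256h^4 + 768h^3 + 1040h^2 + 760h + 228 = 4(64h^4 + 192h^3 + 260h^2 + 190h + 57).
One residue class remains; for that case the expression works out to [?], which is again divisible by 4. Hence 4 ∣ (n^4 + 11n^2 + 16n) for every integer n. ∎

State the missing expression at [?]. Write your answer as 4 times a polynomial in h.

Only n ≡ 1 (mod 4) is unaccounted for. Put n = 4h+1:
(4h+1)^4 + 11(4h+1)^2 + 16(4h+1) expands to 256h^4 + 256h^3 + 272h^2 + 168h + 28,
and factoring out 4 leaves 4(64h^4 + 64h^3 + 68h^2 + 42h + 7).

4(64h^4 + 64h^3 + 68h^2 + 42h + 7)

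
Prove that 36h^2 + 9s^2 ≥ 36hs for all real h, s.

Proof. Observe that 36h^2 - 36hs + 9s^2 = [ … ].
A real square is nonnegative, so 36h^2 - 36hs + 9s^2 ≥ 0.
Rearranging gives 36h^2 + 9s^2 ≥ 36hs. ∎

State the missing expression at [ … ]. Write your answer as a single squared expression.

(6h - 3s)^2

36h^2 - 36hs + 9s^2 is a perfect-square trinomial: the outer terms are (6h)^2 and (3s)^2, and the cross term is -2·6h·3s.
So 36h^2 - 36hs + 9s^2 = (6h - 3s)^2 ≥ 0.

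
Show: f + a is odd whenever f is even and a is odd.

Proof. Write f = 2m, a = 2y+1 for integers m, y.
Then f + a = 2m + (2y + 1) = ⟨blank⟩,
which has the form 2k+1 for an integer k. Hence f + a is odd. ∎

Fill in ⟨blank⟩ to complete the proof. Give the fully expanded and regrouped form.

2(m + y) + 1

Expanding: 2m + (2y + 1) = 2m + 2y + 1.
Every term except the constant is even, so this is 2(m + y) + 1,
and m + y ∈ ℤ gives the required form.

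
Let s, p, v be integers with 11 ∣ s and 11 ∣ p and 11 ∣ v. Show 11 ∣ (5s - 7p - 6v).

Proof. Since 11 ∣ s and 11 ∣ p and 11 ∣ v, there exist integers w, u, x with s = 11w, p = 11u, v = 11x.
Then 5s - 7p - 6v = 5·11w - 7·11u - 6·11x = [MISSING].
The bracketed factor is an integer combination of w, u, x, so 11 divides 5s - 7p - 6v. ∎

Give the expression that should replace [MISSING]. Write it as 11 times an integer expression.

Each term has a factor of 11: 5·11w - 7·11u - 6·11x = 11·(-7u + 5w - 6x).
Since -7u + 5w - 6x is an integer, 11 ∣ (5s - 7p - 6v).

11(-7u + 5w - 6x)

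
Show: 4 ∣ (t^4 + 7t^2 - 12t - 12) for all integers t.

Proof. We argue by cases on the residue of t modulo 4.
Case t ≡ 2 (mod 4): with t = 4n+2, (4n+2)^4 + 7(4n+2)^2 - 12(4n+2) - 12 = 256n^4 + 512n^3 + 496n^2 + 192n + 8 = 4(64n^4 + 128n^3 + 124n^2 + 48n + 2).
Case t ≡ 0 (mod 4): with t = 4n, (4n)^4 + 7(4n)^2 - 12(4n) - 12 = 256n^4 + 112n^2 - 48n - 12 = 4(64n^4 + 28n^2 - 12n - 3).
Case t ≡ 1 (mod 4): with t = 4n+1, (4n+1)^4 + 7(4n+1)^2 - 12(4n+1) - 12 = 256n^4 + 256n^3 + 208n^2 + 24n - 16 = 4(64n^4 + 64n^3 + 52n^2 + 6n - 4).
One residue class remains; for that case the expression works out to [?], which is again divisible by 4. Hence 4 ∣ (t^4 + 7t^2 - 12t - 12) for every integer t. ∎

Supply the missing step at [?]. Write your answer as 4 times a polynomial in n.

4(64n^4 + 192n^3 + 244n^2 + 138n + 24)

The residues treated are {2, 0, 1}, so the missing case is t ≡ 3 (mod 4); write t = 4n+3.
Then (4n+3)^4 + 7(4n+3)^2 - 12(4n+3) - 12 = 256n^4 + 768n^3 + 976n^2 + 552n + 96 = 4(64n^4 + 192n^3 + 244n^2 + 138n + 24).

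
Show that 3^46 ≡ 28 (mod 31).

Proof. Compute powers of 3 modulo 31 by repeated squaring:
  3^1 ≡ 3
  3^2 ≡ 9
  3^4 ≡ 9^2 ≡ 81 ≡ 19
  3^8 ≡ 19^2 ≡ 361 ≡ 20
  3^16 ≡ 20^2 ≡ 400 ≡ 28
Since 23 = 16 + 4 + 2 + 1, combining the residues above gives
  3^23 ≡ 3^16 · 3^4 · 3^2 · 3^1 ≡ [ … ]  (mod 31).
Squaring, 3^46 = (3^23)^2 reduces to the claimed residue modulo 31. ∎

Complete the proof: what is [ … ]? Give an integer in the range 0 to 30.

3^16 · 3^4 · 3^2 · 3^1 ≡ 28 · 19 · 9 · 3 = 14364.
14364 mod 31 = 11, so 3^23 ≡ 11 (mod 31).

11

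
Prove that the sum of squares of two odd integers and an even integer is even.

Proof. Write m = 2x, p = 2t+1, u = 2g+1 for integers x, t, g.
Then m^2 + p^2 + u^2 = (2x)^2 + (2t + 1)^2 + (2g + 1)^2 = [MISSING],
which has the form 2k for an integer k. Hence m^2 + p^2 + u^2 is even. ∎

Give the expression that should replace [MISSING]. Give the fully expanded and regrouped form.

2(2g^2 + 2g + 2t^2 + 2t + 2x^2 + 1)

Expanding: (2x)^2 + (2t + 1)^2 + (2g + 1)^2 = 4g^2 + 4g + 4t^2 + 4t + 4x^2 + 2.
Every term is even; pulling out the factor of 2 gives 2(2g^2 + 2g + 2t^2 + 2t + 2x^2 + 1).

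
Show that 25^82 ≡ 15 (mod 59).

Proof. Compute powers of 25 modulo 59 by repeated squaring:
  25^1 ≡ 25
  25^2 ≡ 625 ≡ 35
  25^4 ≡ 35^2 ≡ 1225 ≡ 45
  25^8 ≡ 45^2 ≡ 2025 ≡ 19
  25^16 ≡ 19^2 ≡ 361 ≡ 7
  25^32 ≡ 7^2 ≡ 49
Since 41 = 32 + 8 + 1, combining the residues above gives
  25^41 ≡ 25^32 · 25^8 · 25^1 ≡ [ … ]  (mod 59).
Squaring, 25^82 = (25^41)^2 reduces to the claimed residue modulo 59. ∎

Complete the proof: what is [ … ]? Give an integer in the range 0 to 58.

25^32 · 25^8 · 25^1 ≡ 49 · 19 · 25 = 23275.
23275 mod 59 = 29, so 25^41 ≡ 29 (mod 59).

29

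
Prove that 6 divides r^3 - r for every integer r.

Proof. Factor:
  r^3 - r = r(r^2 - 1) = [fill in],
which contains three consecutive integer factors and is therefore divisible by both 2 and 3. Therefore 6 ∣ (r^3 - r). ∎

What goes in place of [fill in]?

r(r^2 - 1) = r(r - 1)(r + 1) = (r - 1)r(r + 1).
These three factors are consecutive integers, so their product is divisible by 6.

(r - 1)r(r + 1)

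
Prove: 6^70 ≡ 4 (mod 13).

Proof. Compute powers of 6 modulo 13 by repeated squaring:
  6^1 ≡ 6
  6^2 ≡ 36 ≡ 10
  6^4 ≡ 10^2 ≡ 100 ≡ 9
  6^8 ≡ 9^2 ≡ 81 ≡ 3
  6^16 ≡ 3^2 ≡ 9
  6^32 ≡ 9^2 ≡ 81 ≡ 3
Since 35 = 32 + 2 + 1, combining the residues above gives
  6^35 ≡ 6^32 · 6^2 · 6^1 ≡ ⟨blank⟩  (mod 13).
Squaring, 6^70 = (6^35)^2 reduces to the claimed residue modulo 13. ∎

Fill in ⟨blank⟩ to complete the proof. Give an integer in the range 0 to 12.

11

6^32 · 6^2 · 6^1 ≡ 3 · 10 · 6 = 180.
180 mod 13 = 11, so 6^35 ≡ 11 (mod 13).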